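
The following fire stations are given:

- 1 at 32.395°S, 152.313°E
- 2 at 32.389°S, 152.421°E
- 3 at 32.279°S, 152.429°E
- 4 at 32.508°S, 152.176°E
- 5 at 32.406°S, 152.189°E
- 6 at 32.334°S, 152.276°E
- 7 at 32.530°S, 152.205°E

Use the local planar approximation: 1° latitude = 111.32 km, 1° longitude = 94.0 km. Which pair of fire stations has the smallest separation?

4 and 7

Pairwise distances:
1–2: √((0.006·111.32)² + (0.108·94.0)²) = √(0.44612 + 103.06310) = 10.174 km
1–3: √((0.116·111.32)² + (0.116·94.0)²) = √(166.74867 + 118.89722) = 16.901 km
1–4: √((-0.113·111.32)² + (-0.137·94.0)²) = √(158.23527 + 165.84288) = 18.002 km
1–5: √((-0.011·111.32)² + (-0.124·94.0)²) = √(1.49945 + 135.86234) = 11.720 km
1–6: √((0.061·111.32)² + (-0.037·94.0)²) = √(46.11116 + 12.09648) = 7.629 km
1–7: √((-0.135·111.32)² + (-0.108·94.0)²) = √(225.84680 + 103.06310) = 18.136 km
2–3: √((0.110·111.32)² + (0.008·94.0)²) = √(149.94492 + 0.56550) = 12.268 km
2–4: √((-0.119·111.32)² + (-0.245·94.0)²) = √(175.48513 + 530.38090) = 26.568 km
2–5: √((-0.017·111.32)² + (-0.232·94.0)²) = √(3.58133 + 475.58886) = 21.890 km
2–6: √((0.055·111.32)² + (-0.145·94.0)²) = √(37.48623 + 185.77690) = 14.942 km
2–7: √((-0.141·111.32)² + (-0.216·94.0)²) = √(246.36818 + 412.25242) = 25.664 km
3–4: √((-0.229·111.32)² + (-0.253·94.0)²) = √(649.85634 + 565.58352) = 34.863 km
3–5: √((-0.127·111.32)² + (-0.240·94.0)²) = √(199.87286 + 508.95360) = 26.624 km
3–6: √((-0.055·111.32)² + (-0.153·94.0)²) = √(37.48623 + 206.84192) = 15.631 km
3–7: √((-0.251·111.32)² + (-0.224·94.0)²) = √(780.71736 + 443.35514) = 34.987 km
4–5: √((0.102·111.32)² + (0.013·94.0)²) = √(128.92785 + 1.49328) = 11.420 km
4–6: √((0.174·111.32)² + (0.100·94.0)²) = √(375.18450 + 88.36000) = 21.530 km
4–7: √((-0.022·111.32)² + (0.029·94.0)²) = √(5.99780 + 7.43108) = 3.665 km
5–6: √((0.072·111.32)² + (0.087·94.0)²) = √(64.24087 + 66.87968) = 11.451 km
5–7: √((-0.124·111.32)² + (0.016·94.0)²) = √(190.54158 + 2.26202) = 13.885 km
6–7: √((-0.196·111.32)² + (-0.071·94.0)²) = √(476.05654 + 44.54228) = 22.817 km
Closest pair: 4–7 at 3.665 km.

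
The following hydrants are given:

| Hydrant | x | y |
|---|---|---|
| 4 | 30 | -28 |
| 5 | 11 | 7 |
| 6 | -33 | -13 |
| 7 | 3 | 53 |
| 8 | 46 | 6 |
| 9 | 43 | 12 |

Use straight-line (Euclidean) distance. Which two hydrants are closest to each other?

8 and 9

Pairwise distances:
4–5: √((-19)² + (35)²) = √(361.000 + 1225.000) = 39.8
4–6: √((-63)² + (15)²) = √(3969.000 + 225.000) = 64.8
4–7: √((-27)² + (81)²) = √(729.000 + 6561.000) = 85.4
4–8: √((16)² + (34)²) = √(256.000 + 1156.000) = 37.6
4–9: √((13)² + (40)²) = √(169.000 + 1600.000) = 42.1
5–6: √((-44)² + (-20)²) = √(1936.000 + 400.000) = 48.3
5–7: √((-8)² + (46)²) = √(64.000 + 2116.000) = 46.7
5–8: √((35)² + (-1)²) = √(1225.000 + 1.000) = 35.0
5–9: √((32)² + (5)²) = √(1024.000 + 25.000) = 32.4
6–7: √((36)² + (66)²) = √(1296.000 + 4356.000) = 75.2
6–8: √((79)² + (19)²) = √(6241.000 + 361.000) = 81.3
6–9: √((76)² + (25)²) = √(5776.000 + 625.000) = 80.0
7–8: √((43)² + (-47)²) = √(1849.000 + 2209.000) = 63.7
7–9: √((40)² + (-41)²) = √(1600.000 + 1681.000) = 57.3
8–9: √((-3)² + (6)²) = √(9.000 + 36.000) = 6.7
Closest pair: 8–9 at 6.7.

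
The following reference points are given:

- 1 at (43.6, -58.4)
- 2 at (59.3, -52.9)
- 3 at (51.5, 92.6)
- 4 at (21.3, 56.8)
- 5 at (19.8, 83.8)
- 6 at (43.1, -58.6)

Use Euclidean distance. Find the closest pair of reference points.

Pairwise distances:
1–6: √((-0.5)² + (-0.2)²) = √(0.250 + 0.040) = 0.5
1–2: √((15.7)² + (5.5)²) = √(246.490 + 30.250) = 16.6
2–6: √((-16.2)² + (-5.7)²) = √(262.440 + 32.490) = 17.2
4–5: √((-1.5)² + (27.0)²) = √(2.250 + 729.000) = 27.0
3–5: √((-31.7)² + (-8.8)²) = √(1004.890 + 77.440) = 32.9
3–4: √((-30.2)² + (-35.8)²) = √(912.040 + 1281.640) = 46.8
2–4: √((-38.0)² + (109.7)²) = √(1444.000 + 12034.090) = 116.1
1–4: √((-22.3)² + (115.2)²) = √(497.290 + 13271.040) = 117.3
4–6: √((21.8)² + (-115.4)²) = √(475.240 + 13317.160) = 117.4
2–5: √((-39.5)² + (136.7)²) = √(1560.250 + 18686.890) = 142.3
1–5: √((-23.8)² + (142.2)²) = √(566.440 + 20220.840) = 144.2
5–6: √((23.3)² + (-142.4)²) = √(542.890 + 20277.760) = 144.3
2–3: √((-7.8)² + (145.5)²) = √(60.840 + 21170.250) = 145.7
1–3: √((7.9)² + (151.0)²) = √(62.410 + 22801.000) = 151.2
3–6: √((-8.4)² + (-151.2)²) = √(70.560 + 22861.440) = 151.4
Closest pair: 1–6 at 0.5.

1 and 6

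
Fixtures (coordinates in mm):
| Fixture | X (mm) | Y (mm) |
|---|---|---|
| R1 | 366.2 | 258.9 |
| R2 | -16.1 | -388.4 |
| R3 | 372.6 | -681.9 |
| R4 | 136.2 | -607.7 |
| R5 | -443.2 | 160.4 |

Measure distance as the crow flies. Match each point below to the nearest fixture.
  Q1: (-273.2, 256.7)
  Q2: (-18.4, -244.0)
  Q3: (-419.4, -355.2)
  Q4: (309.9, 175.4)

Q1 at (-273.2, 256.7):
  R1: 639.4 mm
  R2: 694.4 mm
  R3: 1139.3 mm
  R4: 956.4 mm
  R5: 195.4 mm
  → nearest: R5 (195.4 mm)
Q2 at (-18.4, -244.0):
  R1: 633.1 mm
  R2: 144.4 mm
  R3: 587.1 mm
  R4: 395.2 mm
  R5: 586.5 mm
  → nearest: R2 (144.4 mm)
Q3 at (-419.4, -355.2):
  R1: 997.1 mm
  R2: 404.7 mm
  R3: 856.7 mm
  R4: 610.3 mm
  R5: 516.1 mm
  → nearest: R2 (404.7 mm)
Q4 at (309.9, 175.4):
  R1: 100.7 mm
  R2: 651.3 mm
  R3: 859.6 mm
  R4: 802.1 mm
  R5: 753.2 mm
  → nearest: R1 (100.7 mm)

Q1→R5; Q2→R2; Q3→R2; Q4→R1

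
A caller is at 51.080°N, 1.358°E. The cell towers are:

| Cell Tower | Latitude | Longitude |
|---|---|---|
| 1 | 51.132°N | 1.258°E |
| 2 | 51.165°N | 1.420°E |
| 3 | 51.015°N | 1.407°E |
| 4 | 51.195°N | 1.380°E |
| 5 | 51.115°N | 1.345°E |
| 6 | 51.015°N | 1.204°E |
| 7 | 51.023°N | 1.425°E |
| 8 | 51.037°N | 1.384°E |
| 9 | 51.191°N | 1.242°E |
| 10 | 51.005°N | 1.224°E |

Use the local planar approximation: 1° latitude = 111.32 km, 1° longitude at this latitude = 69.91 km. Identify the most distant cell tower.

9

Distances from 51.080°N, 1.358°E:
1: 9.076 km
2: 10.408 km
3: 8.006 km
4: 12.894 km
5: 4.001 km
6: 12.972 km
7: 7.887 km
8: 5.120 km
9: 14.780 km
10: 12.548 km
Maximum: 9 at 14.780 km.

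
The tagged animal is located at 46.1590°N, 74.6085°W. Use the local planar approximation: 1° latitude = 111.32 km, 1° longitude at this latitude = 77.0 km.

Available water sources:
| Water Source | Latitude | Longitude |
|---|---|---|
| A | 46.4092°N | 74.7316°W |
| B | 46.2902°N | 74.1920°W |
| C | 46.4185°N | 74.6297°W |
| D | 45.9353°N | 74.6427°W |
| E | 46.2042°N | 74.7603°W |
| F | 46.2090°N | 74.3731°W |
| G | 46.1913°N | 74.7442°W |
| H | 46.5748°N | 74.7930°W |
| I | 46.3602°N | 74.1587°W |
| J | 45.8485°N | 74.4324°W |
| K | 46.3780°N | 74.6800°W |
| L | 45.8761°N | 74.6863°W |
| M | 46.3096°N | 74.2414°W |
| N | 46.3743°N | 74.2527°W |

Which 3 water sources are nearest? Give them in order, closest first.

Distances from 46.1590°N, 74.6085°W:
A: √((0.2502·111.32)² + (-0.1231·77.0)²) = √(775.748610 + 89.845754) = 29.4210 km
B: √((0.1312·111.32)² + (0.4165·77.0)²) = √(213.311400 + 1028.516970) = 35.2396 km
C: √((0.2595·111.32)² + (-0.0212·77.0)²) = √(834.489967 + 2.664730) = 28.9336 km
D: √((-0.2237·111.32)² + (-0.0342·77.0)²) = √(620.123748 + 6.934796) = 25.0411 km
E: √((0.0452·111.32)² + (-0.1518·77.0)²) = √(25.317643 + 136.623370) = 12.7256 km
F: √((0.0500·111.32)² + (0.2354·77.0)²) = √(30.980356 + 328.544626) = 18.9611 km
G: √((0.0323·111.32)² + (-0.1357·77.0)²) = √(12.928598 + 109.179511) = 11.0503 km
H: √((0.4158·111.32)² + (-0.1845·77.0)²) = √(2142.473038 + 201.824642) = 48.4179 km
I: √((0.2012·111.32)² + (0.4498·77.0)²) = √(501.651769 + 1199.555517) = 41.2457 km
J: √((-0.3105·111.32)² + (0.1761·77.0)²) = √(1194.729547 + 183.865464) = 37.1294 km
K: √((0.2190·111.32)² + (-0.0715·77.0)²) = √(594.339542 + 30.310530) = 24.9930 km
L: √((-0.2829·111.32)² + (-0.0778·77.0)²) = √(991.773021 + 35.887288) = 32.0571 km
M: √((0.1506·111.32)² + (0.3671·77.0)²) = √(281.058251 + 799.006329) = 32.8643 km
N: √((0.2153·111.32)² + (0.3558·77.0)²) = √(574.426484 + 750.573692) = 36.4006 km
Sorted: G (11.0503 km) < E (12.7256 km) < F (18.9611 km) < K (24.9930 km) < D (25.0411 km) < …

G, E, F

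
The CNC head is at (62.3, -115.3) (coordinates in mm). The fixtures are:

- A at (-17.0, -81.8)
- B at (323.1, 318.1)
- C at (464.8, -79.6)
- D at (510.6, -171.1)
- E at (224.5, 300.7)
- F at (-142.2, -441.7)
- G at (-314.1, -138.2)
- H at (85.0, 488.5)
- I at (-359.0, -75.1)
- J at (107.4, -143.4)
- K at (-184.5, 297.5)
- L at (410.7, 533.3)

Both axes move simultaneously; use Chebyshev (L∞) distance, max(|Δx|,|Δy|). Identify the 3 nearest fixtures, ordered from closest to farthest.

J, A, F

Distances from (62.3, -115.3):
A: max(|-79.3|, |33.5|) = 79.3 mm
B: max(|260.8|, |433.4|) = 433.4 mm
C: max(|402.5|, |35.7|) = 402.5 mm
D: max(|448.3|, |-55.8|) = 448.3 mm
E: max(|162.2|, |416.0|) = 416.0 mm
F: max(|-204.5|, |-326.4|) = 326.4 mm
G: max(|-376.4|, |-22.9|) = 376.4 mm
H: max(|22.7|, |603.8|) = 603.8 mm
I: max(|-421.3|, |40.2|) = 421.3 mm
J: max(|45.1|, |-28.1|) = 45.1 mm
K: max(|-246.8|, |412.8|) = 412.8 mm
L: max(|348.4|, |648.6|) = 648.6 mm
Sorted: J (45.1 mm) < A (79.3 mm) < F (326.4 mm) < G (376.4 mm) < C (402.5 mm) < …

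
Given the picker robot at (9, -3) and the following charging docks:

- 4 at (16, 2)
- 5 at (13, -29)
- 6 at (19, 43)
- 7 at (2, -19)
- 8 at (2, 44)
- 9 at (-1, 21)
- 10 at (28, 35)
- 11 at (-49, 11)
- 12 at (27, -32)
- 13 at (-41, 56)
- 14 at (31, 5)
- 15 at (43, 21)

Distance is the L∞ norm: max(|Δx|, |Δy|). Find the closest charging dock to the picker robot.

4

Distances from (9, -3):
4: max(|7|, |5|) = 7
5: max(|4|, |-26|) = 26
6: max(|10|, |46|) = 46
7: max(|-7|, |-16|) = 16
8: max(|-7|, |47|) = 47
9: max(|-10|, |24|) = 24
10: max(|19|, |38|) = 38
11: max(|-58|, |14|) = 58
12: max(|18|, |-29|) = 29
13: max(|-50|, |59|) = 59
14: max(|22|, |8|) = 22
15: max(|34|, |24|) = 34
Minimum: 4 at 7.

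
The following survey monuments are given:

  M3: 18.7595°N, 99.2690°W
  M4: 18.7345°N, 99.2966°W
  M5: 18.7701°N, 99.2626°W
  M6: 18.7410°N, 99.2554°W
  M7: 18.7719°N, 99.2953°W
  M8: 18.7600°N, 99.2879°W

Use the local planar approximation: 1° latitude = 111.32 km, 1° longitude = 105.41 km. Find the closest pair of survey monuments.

Pairwise distances:
M3–M5: √((0.0106·111.32)² + (0.0064·105.41)²) = √(1.3923811 + 0.4551175) = 1.35923 km
M7–M8: √((-0.0119·111.32)² + (0.0074·105.41)²) = √(1.7548513 + 0.6084530) = 1.53730 km
M3–M8: √((0.0005·111.32)² + (-0.0189·105.41)²) = √(0.0030980 + 3.9690561) = 1.99303 km
M3–M6: √((-0.0185·111.32)² + (0.0136·105.41)²) = √(4.2412107 + 2.0551401) = 2.50925 km
M5–M8: √((-0.0101·111.32)² + (-0.0253·105.41)²) = √(1.2641224 + 7.1122116) = 2.89419 km
M4–M8: √((0.0255·111.32)² + (0.0087·105.41)²) = √(8.0579906 + 0.8410119) = 2.98312 km
M3–M7: √((0.0124·111.32)² + (-0.0263·105.41)²) = √(1.9054158 + 7.6855530) = 3.09693 km
M5–M6: √((-0.0291·111.32)² + (0.0072·105.41)²) = √(10.4937901 + 0.5760081) = 3.32713 km
M5–M7: √((0.0018·111.32)² + (-0.0327·105.41)²) = √(0.0401505 + 11.8811679) = 3.45273 km
M3–M4: √((-0.0250·111.32)² + (-0.0276·105.41)²) = √(7.7450890 + 8.4641196) = 4.02607 km
M6–M8: √((0.0190·111.32)² + (-0.0325·105.41)²) = √(4.4735634 + 11.7362769) = 4.02614 km
M4–M7: √((0.0374·111.32)² + (0.0013·105.41)²) = √(17.3336331 + 0.0187780) = 4.16562 km
M4–M6: √((0.0065·111.32)² + (0.0412·105.41)²) = √(0.5235680 + 18.8607109) = 4.40276 km
M4–M5: √((0.0356·111.32)² + (0.0340·105.41)²) = √(15.7053056 + 12.8446259) = 5.34321 km
M6–M7: √((0.0309·111.32)² + (-0.0399·105.41)²) = √(11.8321415 + 17.6892499) = 5.43336 km
Closest pair: M3–M5 at 1.35923 km.

M3 and M5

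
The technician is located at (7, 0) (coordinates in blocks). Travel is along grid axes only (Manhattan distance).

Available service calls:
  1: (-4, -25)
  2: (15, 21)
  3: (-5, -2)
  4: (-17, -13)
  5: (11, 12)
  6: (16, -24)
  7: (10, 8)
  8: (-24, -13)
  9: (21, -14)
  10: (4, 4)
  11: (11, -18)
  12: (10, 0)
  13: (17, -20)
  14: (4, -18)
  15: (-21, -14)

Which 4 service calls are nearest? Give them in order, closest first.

Distances from (7, 0):
1: |-11| + |-25| = 11 + 25 = 36 blocks
2: |8| + |21| = 8 + 21 = 29 blocks
3: |-12| + |-2| = 12 + 2 = 14 blocks
4: |-24| + |-13| = 24 + 13 = 37 blocks
5: |4| + |12| = 4 + 12 = 16 blocks
6: |9| + |-24| = 9 + 24 = 33 blocks
7: |3| + |8| = 3 + 8 = 11 blocks
8: |-31| + |-13| = 31 + 13 = 44 blocks
9: |14| + |-14| = 14 + 14 = 28 blocks
10: |-3| + |4| = 3 + 4 = 7 blocks
11: |4| + |-18| = 4 + 18 = 22 blocks
12: |3| + |0| = 3 + 0 = 3 blocks
13: |10| + |-20| = 10 + 20 = 30 blocks
14: |-3| + |-18| = 3 + 18 = 21 blocks
15: |-28| + |-14| = 28 + 14 = 42 blocks
Sorted: 12 (3 blocks) < 10 (7 blocks) < 7 (11 blocks) < 3 (14 blocks) < 5 (16 blocks) < 14 (21 blocks) < …

12, 10, 7, 3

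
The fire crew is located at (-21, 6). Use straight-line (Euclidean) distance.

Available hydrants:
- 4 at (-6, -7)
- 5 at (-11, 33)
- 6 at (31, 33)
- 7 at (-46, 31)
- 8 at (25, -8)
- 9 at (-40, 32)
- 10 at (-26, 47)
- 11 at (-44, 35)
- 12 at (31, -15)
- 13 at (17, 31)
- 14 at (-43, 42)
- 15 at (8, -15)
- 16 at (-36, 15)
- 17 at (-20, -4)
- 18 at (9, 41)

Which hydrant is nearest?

Distances from (-21, 6):
4: √((15)² + (-13)²) = √(225.000 + 169.000) = 19.8
5: √((10)² + (27)²) = √(100.000 + 729.000) = 28.8
6: √((52)² + (27)²) = √(2704.000 + 729.000) = 58.6
7: √((-25)² + (25)²) = √(625.000 + 625.000) = 35.4
8: √((46)² + (-14)²) = √(2116.000 + 196.000) = 48.1
9: √((-19)² + (26)²) = √(361.000 + 676.000) = 32.2
10: √((-5)² + (41)²) = √(25.000 + 1681.000) = 41.3
11: √((-23)² + (29)²) = √(529.000 + 841.000) = 37.0
12: √((52)² + (-21)²) = √(2704.000 + 441.000) = 56.1
13: √((38)² + (25)²) = √(1444.000 + 625.000) = 45.5
14: √((-22)² + (36)²) = √(484.000 + 1296.000) = 42.2
15: √((29)² + (-21)²) = √(841.000 + 441.000) = 35.8
16: √((-15)² + (9)²) = √(225.000 + 81.000) = 17.5
17: √((1)² + (-10)²) = √(1.000 + 100.000) = 10.0
18: √((30)² + (35)²) = √(900.000 + 1225.000) = 46.1
Minimum: 17 at 10.0.

17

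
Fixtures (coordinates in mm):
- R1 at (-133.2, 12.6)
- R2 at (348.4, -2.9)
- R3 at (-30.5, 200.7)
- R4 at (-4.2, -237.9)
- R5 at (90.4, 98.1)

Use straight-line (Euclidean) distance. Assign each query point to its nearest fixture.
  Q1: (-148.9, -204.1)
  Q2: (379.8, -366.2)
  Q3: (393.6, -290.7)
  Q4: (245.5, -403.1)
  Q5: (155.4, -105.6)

Q1 at (-148.9, -204.1):
  R1: √((15.7)² + (216.7)²) = √(246.490 + 46958.890) = 217.3 mm
  R2: √((497.3)² + (201.2)²) = √(247307.290 + 40481.440) = 536.5 mm
  R3: √((118.4)² + (404.8)²) = √(14018.560 + 163863.040) = 421.8 mm
  R4: √((144.7)² + (-33.8)²) = √(20938.090 + 1142.440) = 148.6 mm
  R5: √((239.3)² + (302.2)²) = √(57264.490 + 91324.840) = 385.5 mm
  → nearest: R4 (148.6 mm)
Q2 at (379.8, -366.2):
  R1: √((-513.0)² + (378.8)²) = √(263169.000 + 143489.440) = 637.7 mm
  R2: √((-31.4)² + (363.3)²) = √(985.960 + 131986.890) = 364.7 mm
  R3: √((-410.3)² + (566.9)²) = √(168346.090 + 321375.610) = 699.8 mm
  R4: √((-384.0)² + (128.3)²) = √(147456.000 + 16460.890) = 404.9 mm
  R5: √((-289.4)² + (464.3)²) = √(83752.360 + 215574.490) = 547.1 mm
  → nearest: R2 (364.7 mm)
Q3 at (393.6, -290.7):
  R1: √((-526.8)² + (303.3)²) = √(277518.240 + 91990.890) = 607.9 mm
  R2: √((-45.2)² + (287.8)²) = √(2043.040 + 82828.840) = 291.3 mm
  R3: √((-424.1)² + (491.4)²) = √(179860.810 + 241473.960) = 649.1 mm
  R4: √((-397.8)² + (52.8)²) = √(158244.840 + 2787.840) = 401.3 mm
  R5: √((-303.2)² + (388.8)²) = √(91930.240 + 151165.440) = 493.0 mm
  → nearest: R2 (291.3 mm)
Q4 at (245.5, -403.1):
  R1: √((-378.7)² + (415.7)²) = √(143413.690 + 172806.490) = 562.3 mm
  R2: √((102.9)² + (400.2)²) = √(10588.410 + 160160.040) = 413.2 mm
  R3: √((-276.0)² + (603.8)²) = √(76176.000 + 364574.440) = 663.9 mm
  R4: √((-249.7)² + (165.2)²) = √(62350.090 + 27291.040) = 299.4 mm
  R5: √((-155.1)² + (501.2)²) = √(24056.010 + 251201.440) = 524.6 mm
  → nearest: R4 (299.4 mm)
Q5 at (155.4, -105.6):
  R1: √((-288.6)² + (118.2)²) = √(83289.960 + 13971.240) = 311.9 mm
  R2: √((193.0)² + (102.7)²) = √(37249.000 + 10547.290) = 218.6 mm
  R3: √((-185.9)² + (306.3)²) = √(34558.810 + 93819.690) = 358.3 mm
  R4: √((-159.6)² + (-132.3)²) = √(25472.160 + 17503.290) = 207.3 mm
  R5: √((-65.0)² + (203.7)²) = √(4225.000 + 41493.690) = 213.8 mm
  → nearest: R4 (207.3 mm)

Q1→R4; Q2→R2; Q3→R2; Q4→R4; Q5→R4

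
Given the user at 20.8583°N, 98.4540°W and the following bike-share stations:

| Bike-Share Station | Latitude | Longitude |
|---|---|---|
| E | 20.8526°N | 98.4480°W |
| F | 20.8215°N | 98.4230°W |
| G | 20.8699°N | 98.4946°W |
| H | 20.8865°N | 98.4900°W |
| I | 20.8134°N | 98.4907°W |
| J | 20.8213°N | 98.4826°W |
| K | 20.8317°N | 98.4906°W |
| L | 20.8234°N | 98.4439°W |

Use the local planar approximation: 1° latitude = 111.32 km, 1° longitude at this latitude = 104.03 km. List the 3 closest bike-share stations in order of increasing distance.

E, L, G

Distances from 20.8583°N, 98.4540°W:
E: √((-0.0057·111.32)² + (0.0060·104.03)²) = √(0.402621 + 0.389601) = 0.8901 km
F: √((-0.0368·111.32)² + (0.0310·104.03)²) = √(16.781935 + 10.400174) = 5.2136 km
G: √((0.0116·111.32)² + (-0.0406·104.03)²) = √(1.667487 + 17.838949) = 4.4166 km
H: √((0.0282·111.32)² + (-0.0360·104.03)²) = √(9.854727 + 14.025624) = 4.8868 km
I: √((-0.0449·111.32)² + (-0.0367·104.03)²) = √(24.982683 + 14.576368) = 6.2896 km
J: √((-0.0370·111.32)² + (-0.0286·104.03)²) = √(16.964843 + 8.852160) = 5.0810 km
K: √((-0.0266·111.32)² + (-0.0366·104.03)²) = √(8.768184 + 14.497041) = 4.8234 km
L: √((-0.0349·111.32)² + (0.0101·104.03)²) = √(15.093753 + 1.103977) = 4.0246 km
Sorted: E (0.8901 km) < L (4.0246 km) < G (4.4166 km) < K (4.8234 km) < H (4.8868 km) < …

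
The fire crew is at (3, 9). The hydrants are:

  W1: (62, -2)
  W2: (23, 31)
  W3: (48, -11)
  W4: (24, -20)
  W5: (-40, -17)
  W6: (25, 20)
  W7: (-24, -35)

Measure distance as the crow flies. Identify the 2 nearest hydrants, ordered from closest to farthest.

Distances from (3, 9):
W1: √((59)² + (-11)²) = √(3481.000 + 121.000) = 60.0
W2: √((20)² + (22)²) = √(400.000 + 484.000) = 29.7
W3: √((45)² + (-20)²) = √(2025.000 + 400.000) = 49.2
W4: √((21)² + (-29)²) = √(441.000 + 841.000) = 35.8
W5: √((-43)² + (-26)²) = √(1849.000 + 676.000) = 50.2
W6: √((22)² + (11)²) = √(484.000 + 121.000) = 24.6
W7: √((-27)² + (-44)²) = √(729.000 + 1936.000) = 51.6
Sorted: W6 (24.6) < W2 (29.7) < W4 (35.8) < W3 (49.2) < …

W6, W2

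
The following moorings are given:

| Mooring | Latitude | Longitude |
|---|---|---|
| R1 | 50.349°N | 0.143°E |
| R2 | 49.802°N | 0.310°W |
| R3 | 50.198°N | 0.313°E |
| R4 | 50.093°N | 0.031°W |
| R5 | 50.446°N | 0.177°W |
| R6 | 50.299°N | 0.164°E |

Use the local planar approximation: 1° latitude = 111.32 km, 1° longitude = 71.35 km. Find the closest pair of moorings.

Pairwise distances:
R1–R2: √((-0.547·111.32)² + (-0.453·71.35)²) = √(3707.84054 + 1044.68259) = 68.939 km
R1–R3: √((-0.151·111.32)² + (0.170·71.35)²) = √(282.55324 + 147.12477) = 20.729 km
R1–R4: √((-0.256·111.32)² + (-0.174·71.35)²) = √(812.13144 + 154.12974) = 31.085 km
R1–R5: √((0.097·111.32)² + (-0.320·71.35)²) = √(116.59767 + 521.30022) = 25.257 km
R1–R6: √((-0.050·111.32)² + (0.021·71.35)²) = √(30.98036 + 2.24505) = 5.764 km
R2–R3: √((0.396·111.32)² + (0.623·71.35)²) = √(1943.28620 + 1975.89585) = 62.603 km
R2–R4: √((0.291·111.32)² + (0.279·71.35)²) = √(1049.37901 + 396.27471) = 38.022 km
R2–R5: √((0.644·111.32)² + (0.133·71.35)²) = √(5139.46757 + 90.05156) = 72.315 km
R2–R6: √((0.497·111.32)² + (0.474·71.35)²) = √(3060.97070 + 1143.78564) = 64.844 km
R3–R4: √((-0.105·111.32)² + (-0.344·71.35)²) = √(136.62337 + 602.42757) = 27.185 km
R3–R5: √((0.248·111.32)² + (-0.490·71.35)²) = √(762.16633 + 1222.30648) = 44.547 km
R3–R6: √((0.101·111.32)² + (-0.149·71.35)²) = √(126.41224 + 113.02135) = 15.474 km
R4–R5: √((0.353·111.32)² + (-0.146·71.35)²) = √(1544.17247 + 108.51597) = 40.653 km
R4–R6: √((0.206·111.32)² + (0.195·71.35)²) = √(525.87295 + 193.57853) = 26.823 km
R5–R6: √((-0.147·111.32)² + (0.341·71.35)²) = √(267.78181 + 591.96593) = 29.321 km
Closest pair: R1–R6 at 5.764 km.

R1 and R6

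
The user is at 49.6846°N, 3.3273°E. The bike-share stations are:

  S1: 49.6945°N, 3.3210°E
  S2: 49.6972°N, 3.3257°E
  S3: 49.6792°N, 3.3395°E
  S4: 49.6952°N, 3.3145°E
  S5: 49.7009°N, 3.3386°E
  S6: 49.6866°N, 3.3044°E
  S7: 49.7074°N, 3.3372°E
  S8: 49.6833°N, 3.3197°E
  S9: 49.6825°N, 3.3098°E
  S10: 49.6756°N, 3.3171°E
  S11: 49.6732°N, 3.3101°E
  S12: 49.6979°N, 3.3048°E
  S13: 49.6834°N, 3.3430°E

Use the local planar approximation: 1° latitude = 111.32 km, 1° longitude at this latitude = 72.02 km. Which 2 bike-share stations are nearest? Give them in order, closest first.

Distances from 49.6846°N, 3.3273°E:
S1: 1.1918 km
S2: 1.4074 km
S3: 1.0646 km
S4: 1.4974 km
S5: 1.9887 km
S6: 1.6642 km
S7: 2.6363 km
S8: 0.5662 km
S9: 1.2818 km
S10: 1.2423 km
S11: 1.7734 km
S12: 2.1950 km
S13: 1.1386 km
Sorted: S8 (0.5662 km) < S3 (1.0646 km) < S13 (1.1386 km) < S1 (1.1918 km) < …

S8, S3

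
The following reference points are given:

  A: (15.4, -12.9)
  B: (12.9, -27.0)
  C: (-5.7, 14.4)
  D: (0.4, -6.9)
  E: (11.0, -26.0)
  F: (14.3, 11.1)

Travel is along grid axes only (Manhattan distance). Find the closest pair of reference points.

Pairwise distances:
B–E: |-1.9| + |1.0| = 1.9 + 1.0 = 2.9
A–B: |-2.5| + |-14.1| = 2.5 + 14.1 = 16.6
A–E: |-4.4| + |-13.1| = 4.4 + 13.1 = 17.5
A–D: |-15.0| + |6.0| = 15.0 + 6.0 = 21.0
C–F: |20.0| + |-3.3| = 20.0 + 3.3 = 23.3
A–F: |-1.1| + |24.0| = 1.1 + 24.0 = 25.1
C–D: |6.1| + |-21.3| = 6.1 + 21.3 = 27.4
D–E: |10.6| + |-19.1| = 10.6 + 19.1 = 29.7
D–F: |13.9| + |18.0| = 13.9 + 18.0 = 31.9
B–D: |-12.5| + |20.1| = 12.5 + 20.1 = 32.6
B–F: |1.4| + |38.1| = 1.4 + 38.1 = 39.5
E–F: |3.3| + |37.1| = 3.3 + 37.1 = 40.4
A–C: |-21.1| + |27.3| = 21.1 + 27.3 = 48.4
C–E: |16.7| + |-40.4| = 16.7 + 40.4 = 57.1
B–C: |-18.6| + |41.4| = 18.6 + 41.4 = 60.0
Closest pair: B–E at 2.9.

B and E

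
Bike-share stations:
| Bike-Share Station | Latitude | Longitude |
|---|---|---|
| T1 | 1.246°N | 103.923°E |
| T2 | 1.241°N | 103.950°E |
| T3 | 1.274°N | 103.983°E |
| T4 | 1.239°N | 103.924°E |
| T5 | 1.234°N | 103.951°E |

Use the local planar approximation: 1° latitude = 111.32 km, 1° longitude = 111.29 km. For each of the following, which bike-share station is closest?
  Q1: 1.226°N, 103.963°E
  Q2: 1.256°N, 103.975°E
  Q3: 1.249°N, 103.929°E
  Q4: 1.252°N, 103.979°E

Q1→T5; Q2→T3; Q3→T1; Q4→T3

Q1 at 1.226°N, 103.963°E:
  T1: √((0.020·111.32)² + (-0.040·111.29)²) = √(4.95686 + 19.81674) = 4.977 km
  T2: √((0.015·111.32)² + (-0.013·111.29)²) = √(2.78823 + 2.09314) = 2.209 km
  T3: √((0.048·111.32)² + (0.020·111.29)²) = √(28.55150 + 4.95419) = 5.788 km
  T4: √((0.013·111.32)² + (-0.039·111.29)²) = √(2.09427 + 18.83829) = 4.575 km
  T5: √((0.008·111.32)² + (-0.012·111.29)²) = √(0.79310 + 1.78351) = 1.605 km
  → nearest: T5 (1.605 km)
Q2 at 1.256°N, 103.975°E:
  T1: √((-0.010·111.32)² + (-0.052·111.29)²) = √(1.23921 + 33.49029) = 5.893 km
  T2: √((-0.015·111.32)² + (-0.025·111.29)²) = √(2.78823 + 7.74092) = 3.245 km
  T3: √((0.018·111.32)² + (0.008·111.29)²) = √(4.01505 + 0.79267) = 2.193 km
  T4: √((-0.017·111.32)² + (-0.051·111.29)²) = √(3.58133 + 32.21459) = 5.983 km
  T5: √((-0.022·111.32)² + (-0.024·111.29)²) = √(5.99780 + 7.13403) = 3.624 km
  → nearest: T3 (2.193 km)
Q3 at 1.249°N, 103.929°E:
  T1: √((-0.003·111.32)² + (-0.006·111.29)²) = √(0.11153 + 0.44588) = 0.747 km
  T2: √((-0.008·111.32)² + (0.021·111.29)²) = √(0.79310 + 5.46199) = 2.501 km
  T3: √((0.025·111.32)² + (0.054·111.29)²) = √(7.74509 + 36.11601) = 6.623 km
  T4: √((-0.010·111.32)² + (-0.005·111.29)²) = √(1.23921 + 0.30964) = 1.245 km
  T5: √((-0.015·111.32)² + (0.022·111.29)²) = √(2.78823 + 5.99456) = 2.964 km
  → nearest: T1 (0.747 km)
Q4 at 1.252°N, 103.979°E:
  T1: √((-0.006·111.32)² + (-0.056·111.29)²) = √(0.44612 + 38.84082) = 6.268 km
  T2: √((-0.011·111.32)² + (-0.029·111.29)²) = √(1.49945 + 10.41618) = 3.452 km
  T3: √((0.022·111.32)² + (0.004·111.29)²) = √(5.99780 + 0.19817) = 2.489 km
  T4: √((-0.013·111.32)² + (-0.055·111.29)²) = √(2.09427 + 37.46603) = 6.290 km
  T5: √((-0.018·111.32)² + (-0.028·111.29)²) = √(4.01505 + 9.71020) = 3.705 km
  → nearest: T3 (2.489 km)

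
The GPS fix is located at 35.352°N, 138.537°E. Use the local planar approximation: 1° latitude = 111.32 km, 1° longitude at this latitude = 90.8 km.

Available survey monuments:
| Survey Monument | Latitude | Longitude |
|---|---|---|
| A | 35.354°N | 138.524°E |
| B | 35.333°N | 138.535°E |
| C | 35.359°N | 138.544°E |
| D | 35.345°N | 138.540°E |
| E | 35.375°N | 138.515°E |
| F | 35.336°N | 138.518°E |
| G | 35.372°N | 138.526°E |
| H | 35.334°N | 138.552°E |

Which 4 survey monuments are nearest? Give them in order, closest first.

D, C, A, B

Distances from 35.352°N, 138.537°E:
A: 1.201 km
B: 2.123 km
C: 1.006 km
D: 0.825 km
E: 3.247 km
F: 2.480 km
G: 2.440 km
H: 2.423 km
Sorted: D (0.825 km) < C (1.006 km) < A (1.201 km) < B (2.123 km) < H (2.423 km) < G (2.440 km) < …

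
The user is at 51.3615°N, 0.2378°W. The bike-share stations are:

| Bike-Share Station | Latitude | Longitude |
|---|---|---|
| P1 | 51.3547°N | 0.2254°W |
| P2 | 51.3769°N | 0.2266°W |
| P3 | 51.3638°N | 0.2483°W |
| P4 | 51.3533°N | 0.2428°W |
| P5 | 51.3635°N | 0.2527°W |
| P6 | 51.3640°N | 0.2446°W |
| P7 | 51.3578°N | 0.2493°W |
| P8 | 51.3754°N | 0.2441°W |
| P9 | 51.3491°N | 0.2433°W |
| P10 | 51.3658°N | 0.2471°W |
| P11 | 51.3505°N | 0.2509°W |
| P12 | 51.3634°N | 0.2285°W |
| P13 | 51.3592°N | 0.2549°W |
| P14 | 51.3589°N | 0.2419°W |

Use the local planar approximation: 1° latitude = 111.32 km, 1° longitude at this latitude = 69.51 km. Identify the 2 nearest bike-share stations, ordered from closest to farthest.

Distances from 51.3615°N, 0.2378°W:
P1: 1.1471 km
P2: 1.8828 km
P3: 0.7735 km
P4: 0.9767 km
P5: 1.0594 km
P6: 0.5485 km
P7: 0.8992 km
P8: 1.6081 km
P9: 1.4323 km
P10: 0.8044 km
P11: 1.5260 km
P12: 0.6802 km
P13: 1.2159 km
P14: 0.4062 km
Sorted: P14 (0.4062 km) < P6 (0.5485 km) < P12 (0.6802 km) < P3 (0.7735 km) < …

P14, P6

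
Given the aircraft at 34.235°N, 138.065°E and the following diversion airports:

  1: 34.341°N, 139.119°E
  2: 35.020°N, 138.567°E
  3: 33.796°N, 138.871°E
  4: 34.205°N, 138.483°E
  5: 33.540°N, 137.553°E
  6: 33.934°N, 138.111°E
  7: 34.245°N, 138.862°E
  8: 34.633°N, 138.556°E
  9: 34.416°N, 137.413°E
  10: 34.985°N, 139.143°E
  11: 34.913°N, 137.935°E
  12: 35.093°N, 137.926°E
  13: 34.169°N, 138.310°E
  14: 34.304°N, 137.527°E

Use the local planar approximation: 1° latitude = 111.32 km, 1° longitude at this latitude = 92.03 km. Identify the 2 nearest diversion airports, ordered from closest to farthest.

13, 6

Distances from 34.235°N, 138.065°E:
1: √((0.106·111.32)² + (1.054·92.03)²) = √(139.23811 + 9408.92628) = 97.715 km
2: √((0.785·111.32)² + (0.502·92.03)²) = √(7636.34795 + 2134.35314) = 98.847 km
3: √((-0.439·111.32)² + (0.806·92.03)²) = √(2388.22608 + 5502.10568) = 88.828 km
4: √((-0.030·111.32)² + (0.418·92.03)²) = √(11.15293 + 1479.82857) = 38.613 km
5: √((-0.695·111.32)² + (-0.512·92.03)²) = √(5985.71458 + 2220.23409) = 90.587 km
6: √((-0.301·111.32)² + (0.046·92.03)²) = √(1122.74049 + 17.92151) = 33.774 km
7: √((0.010·111.32)² + (0.797·92.03)²) = √(1.23921 + 5379.91590) = 73.356 km
8: √((0.398·111.32)² + (0.491·92.03)²) = √(1962.96492 + 2041.84057) = 63.284 km
9: √((0.181·111.32)² + (-0.652·92.03)²) = √(405.97898 + 3600.42721) = 63.296 km
10: √((0.750·111.32)² + (1.078·92.03)²) = √(6970.58010 + 9842.29473) = 129.664 km
11: √((0.678·111.32)² + (-0.130·92.03)²) = √(5696.46959 + 143.13490) = 76.417 km
12: √((0.858·111.32)² + (-0.139·92.03)²) = √(9122.64912 + 163.63961) = 96.365 km
13: √((-0.066·111.32)² + (0.245·92.03)²) = √(53.98017 + 508.38299) = 23.714 km
14: √((0.069·111.32)² + (-0.538·92.03)²) = √(58.99899 + 2451.45201) = 50.104 km
Sorted: 13 (23.714 km) < 6 (33.774 km) < 4 (38.613 km) < 14 (50.104 km) < …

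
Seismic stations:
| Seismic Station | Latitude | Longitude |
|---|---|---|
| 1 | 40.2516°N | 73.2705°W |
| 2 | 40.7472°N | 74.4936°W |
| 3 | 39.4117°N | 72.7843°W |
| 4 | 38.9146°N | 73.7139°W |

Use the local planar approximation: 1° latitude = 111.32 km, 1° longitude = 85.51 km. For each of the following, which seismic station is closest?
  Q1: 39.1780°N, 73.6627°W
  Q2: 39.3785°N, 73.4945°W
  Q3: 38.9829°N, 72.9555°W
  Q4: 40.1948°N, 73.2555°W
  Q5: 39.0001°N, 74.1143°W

Q1 at 39.1780°N, 73.6627°W:
  1: √((1.0736·111.32)² + (0.3922·85.51)²) = √(14283.393501 + 1124.731845) = 124.1295 km
  2: √((1.5692·111.32)² + (-0.8309·85.51)²) = √(30514.270671 + 5048.139304) = 188.5800 km
  3: √((0.2337·111.32)² + (0.8784·85.51)²) = √(676.805408 + 5641.810140) = 79.4897 km
  4: √((-0.2634·111.32)² + (-0.0512·85.51)²) = √(859.761387 + 19.167865) = 29.6467 km
  → nearest: 4 (29.6467 km)
Q2 at 39.3785°N, 73.4945°W:
  1: √((0.8731·111.32)² + (0.2240·85.51)²) = √(9446.574887 + 366.884910) = 99.0629 km
  2: √((1.3687·111.32)² + (-0.9991·85.51)²) = √(23214.692202 + 7298.804495) = 174.6811 km
  3: √((0.0332·111.32)² + (0.7102·85.51)²) = √(13.659115 + 3688.035976) = 60.8416 km
  4: √((-0.4639·111.32)² + (-0.2194·85.51)²) = √(2666.828823 + 351.971144) = 54.9436 km
  → nearest: 4 (54.9436 km)
Q3 at 38.9829°N, 72.9555°W:
  1: √((1.2687·111.32)² + (-0.3150·85.51)²) = √(19946.388565 + 725.529241) = 143.7773 km
  2: √((1.7643·111.32)² + (-1.5381·85.51)²) = √(38573.696896 + 17298.281379) = 236.3725 km
  3: √((0.4288·111.32)² + (0.1712·85.51)²) = √(2278.536283 + 214.309456) = 49.9284 km
  4: √((-0.0683·111.32)² + (-0.7584·85.51)²) = √(57.807981 + 4205.624185) = 65.2950 km
  → nearest: 3 (49.9284 km)
Q4 at 40.1948°N, 73.2555°W:
  1: √((0.0568·111.32)² + (-0.0150·85.51)²) = √(39.980025 + 1.645191) = 6.4518 km
  2: √((0.5524·111.32)² + (-1.2381·85.51)²) = √(3781.409711 + 11208.442290) = 122.4331 km
  3: √((-0.7831·111.32)² + (0.4712·85.51)²) = √(7599.426925 + 1623.470406) = 96.0359 km
  4: √((-1.2802·111.32)² + (-0.4584·85.51)²) = √(20309.631381 + 1536.466271) = 147.8043 km
  → nearest: 1 (6.4518 km)
Q5 at 39.0001°N, 74.1143°W:
  1: √((1.2515·111.32)² + (0.8438·85.51)²) = √(19409.220916 + 5206.104185) = 156.8927 km
  2: √((1.7471·111.32)² + (-0.3793·85.51)²) = √(37825.260073 + 1051.960659) = 197.1731 km
  3: √((0.4116·111.32)² + (1.3300·85.51)²) = √(2099.409352 + 12934.126221) = 122.6113 km
  4: √((-0.0855·111.32)² + (0.4004·85.51)²) = √(90.589659 + 1172.254613) = 35.5365 km
  → nearest: 4 (35.5365 km)

Q1→4; Q2→4; Q3→3; Q4→1; Q5→4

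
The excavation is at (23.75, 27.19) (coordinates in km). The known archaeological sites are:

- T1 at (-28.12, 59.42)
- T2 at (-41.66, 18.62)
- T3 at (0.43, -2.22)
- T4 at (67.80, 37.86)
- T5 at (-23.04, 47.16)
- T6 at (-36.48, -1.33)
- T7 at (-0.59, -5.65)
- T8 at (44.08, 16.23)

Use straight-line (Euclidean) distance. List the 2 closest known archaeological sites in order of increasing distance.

T8, T3

Distances from (23.75, 27.19):
T1: √((-51.87)² + (32.23)²) = √(2690.4969 + 1038.7729) = 61.07 km
T2: √((-65.41)² + (-8.57)²) = √(4278.4681 + 73.4449) = 65.97 km
T3: √((-23.32)² + (-29.41)²) = √(543.8224 + 864.9481) = 37.53 km
T4: √((44.05)² + (10.67)²) = √(1940.4025 + 113.8489) = 45.32 km
T5: √((-46.79)² + (19.97)²) = √(2189.3041 + 398.8009) = 50.87 km
T6: √((-60.23)² + (-28.52)²) = √(3627.6529 + 813.3904) = 66.64 km
T7: √((-24.34)² + (-32.84)²) = √(592.4356 + 1078.4656) = 40.88 km
T8: √((20.33)² + (-10.96)²) = √(413.3089 + 120.1216) = 23.10 km
Sorted: T8 (23.10 km) < T3 (37.53 km) < T7 (40.88 km) < T4 (45.32 km) < …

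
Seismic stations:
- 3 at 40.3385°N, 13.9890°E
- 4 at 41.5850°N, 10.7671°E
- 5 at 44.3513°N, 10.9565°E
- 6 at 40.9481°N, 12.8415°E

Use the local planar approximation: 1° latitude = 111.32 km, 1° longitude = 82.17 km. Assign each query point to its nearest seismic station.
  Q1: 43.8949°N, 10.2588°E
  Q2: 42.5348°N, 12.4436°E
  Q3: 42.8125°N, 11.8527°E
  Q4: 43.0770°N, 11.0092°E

Q1 at 43.8949°N, 10.2588°E:
  3: 500.6838 km
  4: 260.5081 km
  5: 76.6030 km
  6: 390.6998 km
  → nearest: 5 (76.6030 km)
Q2 at 42.5348°N, 12.4436°E:
  3: 275.5027 km
  4: 173.6562 km
  5: 236.2660 km
  6: 179.6320 km
  → nearest: 4 (173.6562 km)
Q3 at 42.8125°N, 11.8527°E:
  3: 326.5923 km
  4: 163.1847 km
  5: 186.4575 km
  6: 222.8821 km
  → nearest: 4 (163.1847 km)
Q4 at 43.0770°N, 11.0092°E:
  3: 391.0051 km
  4: 167.2766 km
  5: 141.9212 km
  6: 280.7707 km
  → nearest: 5 (141.9212 km)

Q1→5; Q2→4; Q3→4; Q4→5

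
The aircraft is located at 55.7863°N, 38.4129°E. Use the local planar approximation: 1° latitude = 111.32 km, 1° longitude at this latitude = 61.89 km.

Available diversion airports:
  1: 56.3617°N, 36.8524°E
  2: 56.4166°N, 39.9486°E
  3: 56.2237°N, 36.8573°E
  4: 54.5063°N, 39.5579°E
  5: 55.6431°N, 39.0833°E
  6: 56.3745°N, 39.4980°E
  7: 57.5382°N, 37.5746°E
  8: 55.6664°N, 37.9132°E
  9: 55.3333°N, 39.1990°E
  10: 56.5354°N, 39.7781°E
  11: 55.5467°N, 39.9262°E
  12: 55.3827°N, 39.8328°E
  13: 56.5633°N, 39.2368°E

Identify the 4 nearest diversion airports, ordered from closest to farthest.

8, 5, 9, 6

Distances from 55.7863°N, 38.4129°E:
1: √((0.5754·111.32)² + (-1.5605·61.89)²) = √(4102.854449 + 9327.569881) = 115.8897 km
2: √((0.6303·111.32)² + (1.5357·61.89)²) = √(4923.126664 + 9033.451848) = 118.1380 km
3: √((0.4374·111.32)² + (-1.5556·61.89)²) = √(2370.849318 + 9269.084350) = 107.8885 km
4: √((-1.2800·111.32)² + (1.1450·61.89)²) = √(20303.286108 + 5021.713582) = 159.1383 km
5: √((-0.1432·111.32)² + (0.6704·61.89)²) = √(254.116246 + 1721.507728) = 44.4480 km
6: √((0.5882·111.32)² + (1.0851·61.89)²) = √(4287.424010 + 4510.041024) = 93.7948 km
7: √((1.7519·111.32)² + (-0.8383·61.89)²) = √(38033.388583 + 2691.782081) = 201.8048 km
8: √((-0.1199·111.32)² + (-0.4997·61.89)²) = √(178.149563 + 956.444258) = 33.6837 km
9: √((-0.4530·111.32)² + (0.7861·61.89)²) = √(2542.979150 + 2366.990735) = 70.0712 km
10: √((0.7491·111.32)² + (1.3652·61.89)²) = √(6953.860745 + 7138.936592) = 118.7131 km
11: √((-0.2396·111.32)² + (1.5133·61.89)²) = √(711.410094 + 8771.846626) = 97.3820 km
12: √((-0.4036·111.32)² + (1.4199·61.89)²) = √(2018.592756 + 7722.474515) = 98.6968 km
13: √((0.7770·111.32)² + (0.8239·61.89)²) = √(7481.495739 + 2600.099520) = 100.4071 km
Sorted: 8 (33.6837 km) < 5 (44.4480 km) < 9 (70.0712 km) < 6 (93.7948 km) < 11 (97.3820 km) < 12 (98.6968 km) < …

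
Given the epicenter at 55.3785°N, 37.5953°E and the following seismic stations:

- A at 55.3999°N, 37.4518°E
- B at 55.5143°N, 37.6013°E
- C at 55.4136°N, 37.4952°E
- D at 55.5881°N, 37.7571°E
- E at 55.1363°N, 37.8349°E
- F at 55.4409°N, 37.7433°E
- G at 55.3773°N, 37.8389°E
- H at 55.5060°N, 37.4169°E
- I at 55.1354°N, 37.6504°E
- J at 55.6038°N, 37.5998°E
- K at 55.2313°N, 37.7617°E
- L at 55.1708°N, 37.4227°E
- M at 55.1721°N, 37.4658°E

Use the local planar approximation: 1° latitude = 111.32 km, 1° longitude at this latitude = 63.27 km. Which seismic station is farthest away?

Distances from 55.3785°N, 37.5953°E:
A: 9.3866 km
B: 15.1220 km
C: 7.4417 km
D: 25.4796 km
E: 30.9313 km
F: 11.6591 km
G: 15.4132 km
H: 18.1343 km
I: 27.2855 km
J: 25.0820 km
K: 19.4770 km
L: 25.5704 km
M: 24.3936 km
Maximum: E at 30.9313 km.

E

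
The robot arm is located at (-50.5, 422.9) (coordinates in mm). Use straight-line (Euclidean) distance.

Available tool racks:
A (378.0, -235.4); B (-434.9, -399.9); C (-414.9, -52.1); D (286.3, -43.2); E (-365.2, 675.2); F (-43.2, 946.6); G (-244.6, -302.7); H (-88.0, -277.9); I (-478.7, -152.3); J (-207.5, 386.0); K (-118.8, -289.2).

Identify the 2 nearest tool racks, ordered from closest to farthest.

Distances from (-50.5, 422.9):
A: √((428.5)² + (-658.3)²) = √(183612.250 + 433358.890) = 785.5 mm
B: √((-384.4)² + (-822.8)²) = √(147763.360 + 676999.840) = 908.2 mm
C: √((-364.4)² + (-475.0)²) = √(132787.360 + 225625.000) = 598.7 mm
D: √((336.8)² + (-466.1)²) = √(113434.240 + 217249.210) = 575.1 mm
E: √((-314.7)² + (252.3)²) = √(99036.090 + 63655.290) = 403.4 mm
F: √((7.3)² + (523.7)²) = √(53.290 + 274261.690) = 523.8 mm
G: √((-194.1)² + (-725.6)²) = √(37674.810 + 526495.360) = 751.1 mm
H: √((-37.5)² + (-700.8)²) = √(1406.250 + 491120.640) = 701.8 mm
I: √((-428.2)² + (-575.2)²) = √(183355.240 + 330855.040) = 717.1 mm
J: √((-157.0)² + (-36.9)²) = √(24649.000 + 1361.610) = 161.3 mm
K: √((-68.3)² + (-712.1)²) = √(4664.890 + 507086.410) = 715.4 mm
Sorted: J (161.3 mm) < E (403.4 mm) < F (523.8 mm) < D (575.1 mm) < …

J, E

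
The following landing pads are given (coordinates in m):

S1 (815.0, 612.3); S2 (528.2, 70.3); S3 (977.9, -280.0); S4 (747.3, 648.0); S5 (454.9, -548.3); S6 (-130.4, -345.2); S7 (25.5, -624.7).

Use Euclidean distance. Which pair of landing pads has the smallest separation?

S1 and S4

Pairwise distances:
S1–S2: 613.2 m
S1–S3: 907.0 m
S1–S4: 76.5 m
S1–S5: 1215.2 m
S1–S6: 1345.6 m
S1–S7: 1467.5 m
S2–S3: 570.0 m
S2–S4: 617.9 m
S2–S5: 622.9 m
S2–S6: 778.7 m
S2–S7: 857.7 m
S3–S4: 956.2 m
S3–S5: 587.8 m
S3–S6: 1110.2 m
S3–S7: 1012.9 m
S4–S5: 1231.5 m
S4–S6: 1325.4 m
S4–S7: 1463.1 m
S5–S6: 619.5 m
S5–S7: 436.1 m
S6–S7: 320.0 m
Closest pair: S1–S4 at 76.5 m.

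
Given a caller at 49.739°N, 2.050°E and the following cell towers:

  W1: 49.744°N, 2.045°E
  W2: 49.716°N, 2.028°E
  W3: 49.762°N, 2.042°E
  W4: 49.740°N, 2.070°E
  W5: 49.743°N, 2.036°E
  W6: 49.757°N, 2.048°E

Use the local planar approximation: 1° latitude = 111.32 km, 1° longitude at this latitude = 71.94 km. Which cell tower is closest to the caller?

W1

Distances from 49.739°N, 2.050°E:
W1: √((0.005·111.32)² + (-0.005·71.94)²) = √(0.30980 + 0.12938) = 0.663 km
W2: √((-0.023·111.32)² + (-0.022·71.94)²) = √(6.55544 + 2.50488) = 3.010 km
W3: √((0.023·111.32)² + (-0.008·71.94)²) = √(6.55544 + 0.33122) = 2.624 km
W4: √((0.001·111.32)² + (0.020·71.94)²) = √(0.01239 + 2.07015) = 1.443 km
W5: √((0.004·111.32)² + (-0.014·71.94)²) = √(0.19827 + 1.01437) = 1.101 km
W6: √((0.018·111.32)² + (-0.002·71.94)²) = √(4.01505 + 0.02070) = 2.009 km
Minimum: W1 at 0.663 km.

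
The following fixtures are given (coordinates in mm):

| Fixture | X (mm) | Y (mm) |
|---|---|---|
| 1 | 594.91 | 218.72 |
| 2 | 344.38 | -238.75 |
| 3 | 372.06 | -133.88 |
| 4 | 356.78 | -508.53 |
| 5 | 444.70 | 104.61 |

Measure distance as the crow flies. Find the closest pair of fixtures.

2 and 3

Pairwise distances:
1–2: √((-250.53)² + (-457.47)²) = √(62765.2809 + 209278.8009) = 521.58 mm
1–3: √((-222.85)² + (-352.60)²) = √(49662.1225 + 124326.7600) = 417.12 mm
1–4: √((-238.13)² + (-727.25)²) = √(56705.8969 + 528892.5625) = 765.24 mm
1–5: √((-150.21)² + (-114.11)²) = √(22563.0441 + 13021.0921) = 188.64 mm
2–3: √((27.68)² + (104.87)²) = √(766.1824 + 10997.7169) = 108.46 mm
2–4: √((12.40)² + (-269.78)²) = √(153.7600 + 72781.2484) = 270.06 mm
2–5: √((100.32)² + (343.36)²) = √(10064.1024 + 117896.0896) = 357.72 mm
3–4: √((-15.28)² + (-374.65)²) = √(233.4784 + 140362.6225) = 374.96 mm
3–5: √((72.64)² + (238.49)²) = √(5276.5696 + 56877.4801) = 249.31 mm
4–5: √((87.92)² + (613.14)²) = √(7729.9264 + 375940.6596) = 619.41 mm
Closest pair: 2–3 at 108.46 mm.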